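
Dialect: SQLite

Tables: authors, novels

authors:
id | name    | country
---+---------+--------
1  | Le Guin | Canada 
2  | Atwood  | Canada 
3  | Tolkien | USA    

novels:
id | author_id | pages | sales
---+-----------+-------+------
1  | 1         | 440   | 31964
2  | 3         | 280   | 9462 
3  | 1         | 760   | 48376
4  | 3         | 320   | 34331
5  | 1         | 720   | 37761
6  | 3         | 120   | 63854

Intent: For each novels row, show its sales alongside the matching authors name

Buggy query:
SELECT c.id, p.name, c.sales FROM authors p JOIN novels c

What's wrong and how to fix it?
Bug: JOIN with no ON clause produces a cartesian product; every novels row pairs with every authors row

Fix: Specify the join condition linking the foreign key to the parent id

Corrected query:
SELECT c.id, p.name, c.sales FROM authors p JOIN novels c ON c.author_id = p.id

Result:
id | name    | sales
---+---------+------
1  | Le Guin | 31964
2  | Tolkien | 9462 
3  | Le Guin | 48376
4  | Tolkien | 34331
5  | Le Guin | 37761
6  | Tolkien | 63854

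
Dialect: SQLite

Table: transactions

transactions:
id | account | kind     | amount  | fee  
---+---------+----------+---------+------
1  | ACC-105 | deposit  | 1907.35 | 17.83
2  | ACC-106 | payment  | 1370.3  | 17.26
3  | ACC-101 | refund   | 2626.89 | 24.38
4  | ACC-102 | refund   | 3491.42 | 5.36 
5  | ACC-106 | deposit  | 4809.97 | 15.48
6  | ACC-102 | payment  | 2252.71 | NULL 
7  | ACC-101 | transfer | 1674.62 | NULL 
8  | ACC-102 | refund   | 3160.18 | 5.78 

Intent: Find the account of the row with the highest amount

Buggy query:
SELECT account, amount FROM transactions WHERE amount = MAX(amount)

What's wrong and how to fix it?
Bug: WHERE is evaluated per row; an aggregate over the whole table isn't defined there

Fix: Wrap MAX in a scalar subquery so WHERE compares against a single value

Corrected query:
SELECT account, amount FROM transactions WHERE amount = (SELECT MAX(amount) FROM transactions)

Result:
account | amount 
--------+--------
ACC-106 | 4809.97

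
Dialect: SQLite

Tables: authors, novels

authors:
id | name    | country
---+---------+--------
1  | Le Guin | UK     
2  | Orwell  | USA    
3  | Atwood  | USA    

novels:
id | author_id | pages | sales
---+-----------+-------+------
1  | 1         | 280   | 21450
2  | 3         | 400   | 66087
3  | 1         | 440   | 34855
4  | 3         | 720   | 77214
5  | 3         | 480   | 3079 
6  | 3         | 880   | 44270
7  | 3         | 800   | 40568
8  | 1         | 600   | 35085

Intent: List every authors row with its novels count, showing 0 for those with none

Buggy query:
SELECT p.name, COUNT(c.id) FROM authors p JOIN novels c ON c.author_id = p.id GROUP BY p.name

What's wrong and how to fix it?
Bug: An inner join excludes parents with zero children

Fix: Use LEFT JOIN so parents without children still appear (COUNT(c.id) gives 0)

Corrected query:
SELECT p.name, COUNT(c.id) FROM authors p LEFT JOIN novels c ON c.author_id = p.id GROUP BY p.name

Result:
name    | COUNT(c.id)
--------+------------
Atwood  | 5          
Le Guin | 3          
Orwell  | 0          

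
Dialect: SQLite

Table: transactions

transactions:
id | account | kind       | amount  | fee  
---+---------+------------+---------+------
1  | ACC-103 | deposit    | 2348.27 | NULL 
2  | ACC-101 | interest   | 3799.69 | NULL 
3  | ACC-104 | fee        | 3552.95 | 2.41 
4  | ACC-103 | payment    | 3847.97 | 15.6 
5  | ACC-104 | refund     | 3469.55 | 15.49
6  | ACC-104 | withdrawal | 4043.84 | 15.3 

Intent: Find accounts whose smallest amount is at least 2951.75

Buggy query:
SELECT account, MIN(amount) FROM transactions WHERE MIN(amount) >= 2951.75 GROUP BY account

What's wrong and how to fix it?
Bug: Aggregates like MIN are computed per group after WHERE runs

Fix: Replace WHERE with HAVING after the GROUP BY

Corrected query:
SELECT account, MIN(amount) FROM transactions GROUP BY account HAVING MIN(amount) >= 2951.75

Result:
account | MIN(amount)
--------+------------
ACC-101 | 3799.69    
ACC-104 | 3469.55    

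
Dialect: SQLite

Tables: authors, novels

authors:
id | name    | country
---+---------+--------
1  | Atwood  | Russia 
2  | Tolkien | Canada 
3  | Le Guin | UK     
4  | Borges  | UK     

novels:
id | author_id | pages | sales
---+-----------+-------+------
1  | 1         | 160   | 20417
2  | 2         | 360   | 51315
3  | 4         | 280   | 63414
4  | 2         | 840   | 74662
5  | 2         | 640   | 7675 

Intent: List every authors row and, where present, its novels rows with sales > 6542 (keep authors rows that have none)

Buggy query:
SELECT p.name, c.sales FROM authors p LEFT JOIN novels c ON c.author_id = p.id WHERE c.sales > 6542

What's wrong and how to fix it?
Bug: A WHERE condition on the right-hand table after LEFT JOIN drops unmatched parents

Fix: Move the right-table condition into the ON clause so unmatched parents are kept

Corrected query:
SELECT p.name, c.sales FROM authors p LEFT JOIN novels c ON c.author_id = p.id AND c.sales > 6542

Result:
name    | sales
--------+------
Atwood  | 20417
Tolkien | 7675 
Tolkien | 51315
Tolkien | 74662
Le Guin | NULL 
Borges  | 63414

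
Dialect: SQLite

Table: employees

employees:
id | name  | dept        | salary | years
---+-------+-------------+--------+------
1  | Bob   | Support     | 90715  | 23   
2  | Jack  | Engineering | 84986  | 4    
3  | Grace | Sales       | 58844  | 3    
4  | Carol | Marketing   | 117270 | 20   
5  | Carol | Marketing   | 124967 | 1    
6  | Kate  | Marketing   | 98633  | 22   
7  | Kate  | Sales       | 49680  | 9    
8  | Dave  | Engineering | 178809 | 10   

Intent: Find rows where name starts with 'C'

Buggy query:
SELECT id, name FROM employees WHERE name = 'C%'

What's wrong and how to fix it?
Bug: '=' compares the literal string including the % character; pattern matching needs LIKE

Fix: Replace '=' with LIKE so 'C%' is treated as a pattern

Corrected query:
SELECT id, name FROM employees WHERE name LIKE 'C%'

Result:
id | name 
---+------
4  | Carol
5  | Carol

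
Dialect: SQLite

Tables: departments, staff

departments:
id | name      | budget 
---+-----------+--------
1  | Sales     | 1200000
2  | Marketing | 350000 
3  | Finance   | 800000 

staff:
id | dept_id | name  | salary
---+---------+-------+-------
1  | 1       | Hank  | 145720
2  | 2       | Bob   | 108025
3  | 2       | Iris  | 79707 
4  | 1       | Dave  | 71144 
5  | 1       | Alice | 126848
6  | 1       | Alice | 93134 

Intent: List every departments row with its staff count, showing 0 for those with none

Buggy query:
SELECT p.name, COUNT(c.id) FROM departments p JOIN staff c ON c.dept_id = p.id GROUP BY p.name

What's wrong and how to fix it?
Bug: INNER JOIN drops departments rows that have no matching staff rows

Fix: Use LEFT JOIN so parents without children still appear (COUNT(c.id) gives 0)

Corrected query:
SELECT p.name, COUNT(c.id) FROM departments p LEFT JOIN staff c ON c.dept_id = p.id GROUP BY p.name

Result:
name      | COUNT(c.id)
----------+------------
Finance   | 0          
Marketing | 2          
Sales     | 4          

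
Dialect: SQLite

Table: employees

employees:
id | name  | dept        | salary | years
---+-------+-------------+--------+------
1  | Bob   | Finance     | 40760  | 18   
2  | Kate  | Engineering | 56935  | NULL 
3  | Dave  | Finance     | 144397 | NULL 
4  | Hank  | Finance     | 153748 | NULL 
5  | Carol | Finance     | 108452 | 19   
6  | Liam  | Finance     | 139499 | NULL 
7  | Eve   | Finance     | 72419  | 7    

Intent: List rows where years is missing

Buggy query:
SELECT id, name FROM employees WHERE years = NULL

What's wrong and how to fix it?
Bug: '= NULL' is always unknown in SQL three-valued logic, so no rows match

Fix: Replace '= NULL' with 'IS NULL'

Corrected query:
SELECT id, name FROM employees WHERE years IS NULL

Result:
id | name
---+-----
2  | Kate
3  | Dave
4  | Hank
6  | Liam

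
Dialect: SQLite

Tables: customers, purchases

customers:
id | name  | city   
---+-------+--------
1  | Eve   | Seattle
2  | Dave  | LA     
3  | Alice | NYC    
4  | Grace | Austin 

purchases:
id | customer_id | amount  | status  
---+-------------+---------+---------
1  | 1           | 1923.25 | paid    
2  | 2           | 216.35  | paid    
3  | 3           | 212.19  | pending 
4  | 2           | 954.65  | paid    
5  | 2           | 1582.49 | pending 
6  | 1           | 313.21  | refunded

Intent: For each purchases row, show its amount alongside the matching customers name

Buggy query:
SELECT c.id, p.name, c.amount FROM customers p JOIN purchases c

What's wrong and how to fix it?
Bug: JOIN with no ON clause produces a cartesian product; every purchases row pairs with every customers row

Fix: Add ON c.customer_id = p.id to the JOIN

Corrected query:
SELECT c.id, p.name, c.amount FROM customers p JOIN purchases c ON c.customer_id = p.id

Result:
id | name  | amount 
---+-------+--------
1  | Eve   | 1923.25
2  | Dave  | 216.35 
3  | Alice | 212.19 
4  | Dave  | 954.65 
5  | Dave  | 1582.49
6  | Eve   | 313.21 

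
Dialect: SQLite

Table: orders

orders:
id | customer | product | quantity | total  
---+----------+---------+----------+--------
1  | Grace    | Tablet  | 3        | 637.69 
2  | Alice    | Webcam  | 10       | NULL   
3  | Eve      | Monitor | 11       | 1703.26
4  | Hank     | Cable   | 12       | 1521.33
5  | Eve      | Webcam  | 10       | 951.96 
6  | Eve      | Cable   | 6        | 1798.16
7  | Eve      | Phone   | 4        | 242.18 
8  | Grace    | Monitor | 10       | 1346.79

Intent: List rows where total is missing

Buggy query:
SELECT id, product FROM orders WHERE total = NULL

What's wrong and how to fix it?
Bug: Comparing to NULL with '=' never matches; NULL = NULL is unknown, not true

Fix: Use IS NULL to test for NULL

Corrected query:
SELECT id, product FROM orders WHERE total IS NULL

Result:
id | product
---+--------
2  | Webcam 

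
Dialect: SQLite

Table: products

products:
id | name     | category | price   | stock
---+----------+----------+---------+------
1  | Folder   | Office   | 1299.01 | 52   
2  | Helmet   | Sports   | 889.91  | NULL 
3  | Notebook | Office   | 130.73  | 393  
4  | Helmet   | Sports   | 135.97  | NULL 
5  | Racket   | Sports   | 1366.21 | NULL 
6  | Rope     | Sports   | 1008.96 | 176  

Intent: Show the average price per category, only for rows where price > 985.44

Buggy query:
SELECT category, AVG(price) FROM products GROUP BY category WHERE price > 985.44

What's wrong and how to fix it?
Bug: WHERE cannot follow GROUP BY

Fix: Move the WHERE clause before GROUP BY

Corrected query:
SELECT category, AVG(price) FROM products WHERE price > 985.44 GROUP BY category

Result:
category | AVG(price)
---------+-----------
Office   | 1299.01   
Sports   | 1187.585  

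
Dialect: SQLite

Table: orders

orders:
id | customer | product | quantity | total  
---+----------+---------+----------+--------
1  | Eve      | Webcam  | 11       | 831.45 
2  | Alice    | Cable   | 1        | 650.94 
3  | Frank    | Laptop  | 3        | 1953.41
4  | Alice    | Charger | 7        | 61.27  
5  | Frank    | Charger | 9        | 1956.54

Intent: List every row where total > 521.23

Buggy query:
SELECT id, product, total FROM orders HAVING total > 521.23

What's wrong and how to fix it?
Bug: HAVING filters the output of aggregation, but this query has no GROUP BY and no aggregate functions, so SQLite rejects it (HAVING clause on a non-aggregate query); the condition here is per row

Fix: Use WHERE for row-level filtering

Corrected query:
SELECT id, product, total FROM orders WHERE total > 521.23

Result:
id | product | total  
---+---------+--------
1  | Webcam  | 831.45 
2  | Cable   | 650.94 
3  | Laptop  | 1953.41
5  | Charger | 1956.54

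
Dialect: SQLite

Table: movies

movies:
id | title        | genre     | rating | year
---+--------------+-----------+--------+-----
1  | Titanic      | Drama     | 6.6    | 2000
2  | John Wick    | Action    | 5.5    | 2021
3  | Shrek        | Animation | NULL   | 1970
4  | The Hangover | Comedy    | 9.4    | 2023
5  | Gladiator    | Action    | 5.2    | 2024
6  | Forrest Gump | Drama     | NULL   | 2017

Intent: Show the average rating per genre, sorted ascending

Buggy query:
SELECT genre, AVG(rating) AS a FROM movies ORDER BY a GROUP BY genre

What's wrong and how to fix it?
Bug: ORDER BY appears before GROUP BY; SQL clause order requires GROUP BY first

Fix: Move ORDER BY to the end, after GROUP BY

Corrected query:
SELECT genre, AVG(rating) AS a FROM movies GROUP BY genre ORDER BY a

Result:
genre     | a   
----------+-----
Animation | NULL
Action    | 5.35
Drama     | 6.6 
Comedy    | 9.4 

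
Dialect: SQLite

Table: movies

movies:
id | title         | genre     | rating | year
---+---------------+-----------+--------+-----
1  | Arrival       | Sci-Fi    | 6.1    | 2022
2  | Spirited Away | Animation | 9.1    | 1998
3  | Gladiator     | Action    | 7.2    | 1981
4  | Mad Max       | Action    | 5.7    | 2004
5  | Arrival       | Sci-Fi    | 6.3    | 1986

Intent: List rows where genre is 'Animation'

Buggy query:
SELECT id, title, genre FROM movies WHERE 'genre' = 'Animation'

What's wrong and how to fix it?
Bug: 'genre' in single quotes is a string literal, not the column; the comparison is literal-vs-literal and never true

Fix: Remove the quotes around the column name (or use double quotes for an identifier)

Corrected query:
SELECT id, title, genre FROM movies WHERE genre = 'Animation'

Result:
id | title         | genre    
---+---------------+----------
2  | Spirited Away | Animation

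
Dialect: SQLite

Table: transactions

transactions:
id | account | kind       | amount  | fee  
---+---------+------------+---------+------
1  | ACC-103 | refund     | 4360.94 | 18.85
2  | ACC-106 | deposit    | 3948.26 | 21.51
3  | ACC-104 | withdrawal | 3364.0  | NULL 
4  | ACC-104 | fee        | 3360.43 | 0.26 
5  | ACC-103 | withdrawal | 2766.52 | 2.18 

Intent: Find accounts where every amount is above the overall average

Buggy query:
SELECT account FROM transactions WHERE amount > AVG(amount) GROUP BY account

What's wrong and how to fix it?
Bug: WHERE evaluates per row before aggregation, so AVG() is unavailable

Fix: Use a subquery for AVG and a HAVING MIN(...) filter so the condition holds for every row in the group

Corrected query:
SELECT account FROM transactions GROUP BY account HAVING MIN(amount) > (SELECT AVG(amount) FROM transactions)

Result:
account
-------
ACC-106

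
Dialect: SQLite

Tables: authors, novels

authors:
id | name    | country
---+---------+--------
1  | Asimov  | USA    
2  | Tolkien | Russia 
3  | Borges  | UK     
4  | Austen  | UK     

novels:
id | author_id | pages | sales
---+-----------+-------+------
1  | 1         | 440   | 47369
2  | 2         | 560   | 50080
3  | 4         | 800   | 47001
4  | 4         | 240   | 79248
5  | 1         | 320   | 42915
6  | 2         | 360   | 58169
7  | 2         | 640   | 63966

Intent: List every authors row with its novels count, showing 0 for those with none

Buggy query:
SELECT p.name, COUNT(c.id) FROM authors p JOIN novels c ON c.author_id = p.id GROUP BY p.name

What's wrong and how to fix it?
Bug: An inner join excludes parents with zero children

Fix: Use LEFT JOIN so parents without children still appear (COUNT(c.id) gives 0)

Corrected query:
SELECT p.name, COUNT(c.id) FROM authors p LEFT JOIN novels c ON c.author_id = p.id GROUP BY p.name

Result:
name    | COUNT(c.id)
--------+------------
Asimov  | 2          
Austen  | 2          
Borges  | 0          
Tolkien | 3          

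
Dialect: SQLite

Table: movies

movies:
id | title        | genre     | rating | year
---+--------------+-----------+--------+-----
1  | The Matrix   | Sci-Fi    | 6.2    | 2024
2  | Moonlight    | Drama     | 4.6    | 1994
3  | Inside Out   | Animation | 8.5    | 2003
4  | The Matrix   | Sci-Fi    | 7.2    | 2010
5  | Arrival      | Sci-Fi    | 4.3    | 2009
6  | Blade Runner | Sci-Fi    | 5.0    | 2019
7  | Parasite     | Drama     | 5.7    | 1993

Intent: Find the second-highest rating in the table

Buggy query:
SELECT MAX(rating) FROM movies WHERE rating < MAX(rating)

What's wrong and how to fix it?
Bug: The inner MAX is an aggregate inside WHERE, which is not allowed

Fix: Put the inner MAX in a scalar subquery

Corrected query:
SELECT MAX(rating) FROM movies WHERE rating < (SELECT MAX(rating) FROM movies)

Result:
MAX(rating)
-----------
7.2        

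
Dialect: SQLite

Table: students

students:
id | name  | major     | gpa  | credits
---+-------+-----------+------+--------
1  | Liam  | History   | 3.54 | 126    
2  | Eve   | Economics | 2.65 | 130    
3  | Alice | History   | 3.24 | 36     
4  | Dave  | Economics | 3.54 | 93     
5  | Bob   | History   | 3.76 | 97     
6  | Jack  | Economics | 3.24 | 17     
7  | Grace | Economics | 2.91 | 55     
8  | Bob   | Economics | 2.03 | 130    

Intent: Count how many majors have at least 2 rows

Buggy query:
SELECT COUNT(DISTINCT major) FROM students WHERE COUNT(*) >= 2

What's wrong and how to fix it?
Bug: WHERE filters individual rows, not groups, so a group-level COUNT is invalid there

Fix: Use a subquery that GROUPs and filters with HAVING, then count its rows

Corrected query:
SELECT COUNT(*) FROM (SELECT major FROM students GROUP BY major HAVING COUNT(*) >= 2)

Result:
COUNT(*)
--------
2       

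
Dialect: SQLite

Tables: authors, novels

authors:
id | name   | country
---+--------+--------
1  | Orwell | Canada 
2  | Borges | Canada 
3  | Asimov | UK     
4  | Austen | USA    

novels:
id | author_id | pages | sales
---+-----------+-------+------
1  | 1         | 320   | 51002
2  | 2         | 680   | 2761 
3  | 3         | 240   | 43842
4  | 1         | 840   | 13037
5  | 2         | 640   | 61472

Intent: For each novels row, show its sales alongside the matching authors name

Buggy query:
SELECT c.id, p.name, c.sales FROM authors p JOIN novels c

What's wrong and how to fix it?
Bug: JOIN with no ON clause produces a cartesian product; every novels row pairs with every authors row

Fix: Specify the join condition linking the foreign key to the parent id

Corrected query:
SELECT c.id, p.name, c.sales FROM authors p JOIN novels c ON c.author_id = p.id

Result:
id | name   | sales
---+--------+------
1  | Orwell | 51002
2  | Borges | 2761 
3  | Asimov | 43842
4  | Orwell | 13037
5  | Borges | 61472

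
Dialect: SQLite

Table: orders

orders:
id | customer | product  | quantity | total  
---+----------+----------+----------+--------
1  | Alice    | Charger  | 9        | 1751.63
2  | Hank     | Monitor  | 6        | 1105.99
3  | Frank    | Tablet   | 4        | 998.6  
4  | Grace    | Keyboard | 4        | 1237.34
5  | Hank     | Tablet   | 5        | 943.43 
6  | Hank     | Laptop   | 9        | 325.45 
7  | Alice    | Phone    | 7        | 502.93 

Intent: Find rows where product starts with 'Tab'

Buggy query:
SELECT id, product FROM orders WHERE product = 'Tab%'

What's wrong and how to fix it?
Bug: Wildcards only work with LIKE; '=' treats '%' as a literal character

Fix: Use LIKE for wildcard pattern matching

Corrected query:
SELECT id, product FROM orders WHERE product LIKE 'Tab%'

Result:
id | product
---+--------
3  | Tablet 
5  | Tablet 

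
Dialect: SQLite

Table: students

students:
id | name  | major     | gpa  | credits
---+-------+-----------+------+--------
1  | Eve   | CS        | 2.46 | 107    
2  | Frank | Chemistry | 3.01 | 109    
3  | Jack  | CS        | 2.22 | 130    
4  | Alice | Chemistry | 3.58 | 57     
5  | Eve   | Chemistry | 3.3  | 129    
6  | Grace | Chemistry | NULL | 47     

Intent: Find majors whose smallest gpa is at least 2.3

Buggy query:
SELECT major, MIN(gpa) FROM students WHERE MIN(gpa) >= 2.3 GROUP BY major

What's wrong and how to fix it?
Bug: MIN() in WHERE is a misuse of aggregate

Fix: Use HAVING for the per-group MIN condition

Corrected query:
SELECT major, MIN(gpa) FROM students GROUP BY major HAVING MIN(gpa) >= 2.3

Result:
major     | MIN(gpa)
----------+---------
Chemistry | 3.01    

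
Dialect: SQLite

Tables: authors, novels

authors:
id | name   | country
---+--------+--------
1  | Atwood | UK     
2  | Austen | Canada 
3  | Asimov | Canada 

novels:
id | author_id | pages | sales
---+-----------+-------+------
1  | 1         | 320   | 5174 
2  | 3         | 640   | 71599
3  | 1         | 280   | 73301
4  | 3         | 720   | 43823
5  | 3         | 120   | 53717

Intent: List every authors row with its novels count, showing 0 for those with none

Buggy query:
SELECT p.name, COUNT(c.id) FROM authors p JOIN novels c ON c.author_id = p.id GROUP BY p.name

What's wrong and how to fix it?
Bug: An inner join excludes parents with zero children

Fix: Use LEFT JOIN so parents without children still appear (COUNT(c.id) gives 0)

Corrected query:
SELECT p.name, COUNT(c.id) FROM authors p LEFT JOIN novels c ON c.author_id = p.id GROUP BY p.name

Result:
name   | COUNT(c.id)
-------+------------
Asimov | 3          
Atwood | 2          
Austen | 0          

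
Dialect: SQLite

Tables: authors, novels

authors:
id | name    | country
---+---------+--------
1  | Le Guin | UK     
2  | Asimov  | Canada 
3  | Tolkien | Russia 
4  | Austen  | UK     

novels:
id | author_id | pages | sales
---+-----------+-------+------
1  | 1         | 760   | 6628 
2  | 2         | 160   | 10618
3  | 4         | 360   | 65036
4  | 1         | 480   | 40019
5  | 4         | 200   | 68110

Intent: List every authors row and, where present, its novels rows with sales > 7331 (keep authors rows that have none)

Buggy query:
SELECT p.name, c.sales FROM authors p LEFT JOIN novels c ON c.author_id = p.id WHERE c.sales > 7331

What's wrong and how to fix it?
Bug: A WHERE condition on the right-hand table after LEFT JOIN drops unmatched parents

Fix: Move the right-table condition into the ON clause so unmatched parents are kept

Corrected query:
SELECT p.name, c.sales FROM authors p LEFT JOIN novels c ON c.author_id = p.id AND c.sales > 7331

Result:
name    | sales
--------+------
Le Guin | 40019
Asimov  | 10618
Tolkien | NULL 
Austen  | 65036
Austen  | 68110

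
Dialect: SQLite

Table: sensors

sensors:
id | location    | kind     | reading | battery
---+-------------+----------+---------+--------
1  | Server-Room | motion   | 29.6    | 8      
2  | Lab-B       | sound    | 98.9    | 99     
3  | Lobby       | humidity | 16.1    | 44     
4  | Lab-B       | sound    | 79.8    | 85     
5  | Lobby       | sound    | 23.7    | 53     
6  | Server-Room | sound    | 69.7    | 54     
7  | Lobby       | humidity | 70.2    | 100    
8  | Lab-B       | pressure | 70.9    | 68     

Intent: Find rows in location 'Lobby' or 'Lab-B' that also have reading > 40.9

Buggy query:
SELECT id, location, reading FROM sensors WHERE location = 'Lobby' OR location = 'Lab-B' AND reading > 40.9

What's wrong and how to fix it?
Bug: Without parentheses, AND is evaluated before OR, so the reading filter only applies to the 'Lab-B' branch

Fix: Add parentheses around the OR so the AND applies to both alternatives

Corrected query:
SELECT id, location, reading FROM sensors WHERE (location = 'Lobby' OR location = 'Lab-B') AND reading > 40.9

Result:
id | location | reading
---+----------+--------
2  | Lab-B    | 98.9   
4  | Lab-B    | 79.8   
7  | Lobby    | 70.2   
8  | Lab-B    | 70.9   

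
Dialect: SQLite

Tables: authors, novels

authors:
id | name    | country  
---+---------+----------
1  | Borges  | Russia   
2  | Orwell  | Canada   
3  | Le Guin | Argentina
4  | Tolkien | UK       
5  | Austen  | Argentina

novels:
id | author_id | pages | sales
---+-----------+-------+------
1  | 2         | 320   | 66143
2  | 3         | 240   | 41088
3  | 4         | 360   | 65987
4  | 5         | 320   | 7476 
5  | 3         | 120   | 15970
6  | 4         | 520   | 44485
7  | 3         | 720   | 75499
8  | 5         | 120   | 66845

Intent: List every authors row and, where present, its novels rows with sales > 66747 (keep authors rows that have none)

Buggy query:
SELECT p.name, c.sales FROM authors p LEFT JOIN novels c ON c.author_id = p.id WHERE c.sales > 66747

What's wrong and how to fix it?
Bug: A WHERE condition on the right-hand table after LEFT JOIN drops unmatched parents

Fix: Put 'c.sales > 66747' in the JOIN's ON clause instead of WHERE

Corrected query:
SELECT p.name, c.sales FROM authors p LEFT JOIN novels c ON c.author_id = p.id AND c.sales > 66747

Result:
name    | sales
--------+------
Borges  | NULL 
Orwell  | NULL 
Le Guin | 75499
Tolkien | NULL 
Austen  | 66845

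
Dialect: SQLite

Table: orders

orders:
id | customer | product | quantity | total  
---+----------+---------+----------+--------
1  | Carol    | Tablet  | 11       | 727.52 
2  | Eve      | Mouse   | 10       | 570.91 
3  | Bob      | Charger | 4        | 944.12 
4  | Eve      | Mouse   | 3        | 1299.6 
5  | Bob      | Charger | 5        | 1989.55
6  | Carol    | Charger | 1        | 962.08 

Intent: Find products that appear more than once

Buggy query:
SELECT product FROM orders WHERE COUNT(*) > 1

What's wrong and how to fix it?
Bug: COUNT(*) is an aggregate and cannot be used in WHERE

Fix: GROUP BY product, then filter groups with HAVING COUNT(*) > 1

Corrected query:
SELECT product FROM orders GROUP BY product HAVING COUNT(*) > 1

Result:
product
-------
Charger
Mouse  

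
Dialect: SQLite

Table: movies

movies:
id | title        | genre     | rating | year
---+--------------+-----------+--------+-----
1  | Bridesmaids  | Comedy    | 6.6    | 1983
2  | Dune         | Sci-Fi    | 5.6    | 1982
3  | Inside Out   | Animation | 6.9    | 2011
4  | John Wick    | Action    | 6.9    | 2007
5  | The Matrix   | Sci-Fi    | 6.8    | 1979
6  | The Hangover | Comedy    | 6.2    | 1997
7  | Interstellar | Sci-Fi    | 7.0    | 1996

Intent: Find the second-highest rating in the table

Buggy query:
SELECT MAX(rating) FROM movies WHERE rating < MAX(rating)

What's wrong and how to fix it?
Bug: The inner MAX is an aggregate inside WHERE, which is not allowed

Fix: Compute the overall MAX in a subquery, then take MAX of rows below it

Corrected query:
SELECT MAX(rating) FROM movies WHERE rating < (SELECT MAX(rating) FROM movies)

Result:
MAX(rating)
-----------
6.9        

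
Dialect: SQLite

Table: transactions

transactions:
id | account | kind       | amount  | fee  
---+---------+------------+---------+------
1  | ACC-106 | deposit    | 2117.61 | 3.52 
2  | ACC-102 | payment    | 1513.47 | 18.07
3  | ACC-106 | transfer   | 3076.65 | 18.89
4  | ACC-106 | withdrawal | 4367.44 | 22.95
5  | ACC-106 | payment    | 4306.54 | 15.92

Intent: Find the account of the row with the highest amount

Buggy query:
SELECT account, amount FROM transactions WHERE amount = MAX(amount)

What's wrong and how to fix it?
Bug: WHERE is evaluated per row; an aggregate over the whole table isn't defined there

Fix: Wrap MAX in a scalar subquery so WHERE compares against a single value

Corrected query:
SELECT account, amount FROM transactions WHERE amount = (SELECT MAX(amount) FROM transactions)

Result:
account | amount 
--------+--------
ACC-106 | 4367.44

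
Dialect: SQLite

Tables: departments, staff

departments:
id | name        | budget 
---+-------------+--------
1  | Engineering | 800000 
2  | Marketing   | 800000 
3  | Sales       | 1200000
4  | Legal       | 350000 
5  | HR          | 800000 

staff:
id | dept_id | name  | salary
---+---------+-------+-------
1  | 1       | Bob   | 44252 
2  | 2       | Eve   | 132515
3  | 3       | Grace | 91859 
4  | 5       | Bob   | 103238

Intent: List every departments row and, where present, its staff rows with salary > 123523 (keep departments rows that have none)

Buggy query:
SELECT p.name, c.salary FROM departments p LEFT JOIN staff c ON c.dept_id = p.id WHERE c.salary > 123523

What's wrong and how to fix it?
Bug: Filtering c.salary in WHERE discards the NULL rows produced by LEFT JOIN, turning it into an inner join

Fix: Move the right-table condition into the ON clause so unmatched parents are kept

Corrected query:
SELECT p.name, c.salary FROM departments p LEFT JOIN staff c ON c.dept_id = p.id AND c.salary > 123523

Result:
name        | salary
------------+-------
Engineering | NULL  
Marketing   | 132515
Sales       | NULL  
Legal       | NULL  
HR          | NULL  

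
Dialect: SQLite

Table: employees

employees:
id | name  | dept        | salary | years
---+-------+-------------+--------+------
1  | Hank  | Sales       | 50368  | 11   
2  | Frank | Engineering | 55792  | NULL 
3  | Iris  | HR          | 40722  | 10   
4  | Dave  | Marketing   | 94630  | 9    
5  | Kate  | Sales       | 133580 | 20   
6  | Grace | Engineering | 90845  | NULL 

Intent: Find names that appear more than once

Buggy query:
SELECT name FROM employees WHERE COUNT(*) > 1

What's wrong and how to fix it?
Bug: WHERE can't reference COUNT(*); aggregates are computed after WHERE

Fix: GROUP BY name, then filter groups with HAVING COUNT(*) > 1

Corrected query:
SELECT name FROM employees GROUP BY name HAVING COUNT(*) > 1

Result:
(no rows)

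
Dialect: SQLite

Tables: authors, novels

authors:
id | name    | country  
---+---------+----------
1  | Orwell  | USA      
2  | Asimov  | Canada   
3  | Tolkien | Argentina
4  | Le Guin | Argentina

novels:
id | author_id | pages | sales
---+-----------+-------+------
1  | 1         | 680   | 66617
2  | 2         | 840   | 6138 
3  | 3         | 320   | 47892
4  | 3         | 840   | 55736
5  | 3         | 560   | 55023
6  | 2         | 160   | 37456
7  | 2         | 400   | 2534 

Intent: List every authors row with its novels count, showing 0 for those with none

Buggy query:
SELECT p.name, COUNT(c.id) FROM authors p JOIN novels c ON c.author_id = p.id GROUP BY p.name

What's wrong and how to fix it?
Bug: INNER JOIN drops authors rows that have no matching novels rows

Fix: Switch to LEFT JOIN to retain unmatched parent rows

Corrected query:
SELECT p.name, COUNT(c.id) FROM authors p LEFT JOIN novels c ON c.author_id = p.id GROUP BY p.name

Result:
name    | COUNT(c.id)
--------+------------
Asimov  | 3          
Le Guin | 0          
Orwell  | 1          
Tolkien | 3          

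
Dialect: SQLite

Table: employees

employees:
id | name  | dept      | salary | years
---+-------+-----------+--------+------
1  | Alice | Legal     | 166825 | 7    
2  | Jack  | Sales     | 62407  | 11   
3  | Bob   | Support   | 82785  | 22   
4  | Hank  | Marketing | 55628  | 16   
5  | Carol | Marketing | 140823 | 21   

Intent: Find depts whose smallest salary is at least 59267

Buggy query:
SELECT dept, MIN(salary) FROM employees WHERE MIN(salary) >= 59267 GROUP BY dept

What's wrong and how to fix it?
Bug: MIN() in WHERE is a misuse of aggregate

Fix: Replace WHERE with HAVING after the GROUP BY

Corrected query:
SELECT dept, MIN(salary) FROM employees GROUP BY dept HAVING MIN(salary) >= 59267

Result:
dept    | MIN(salary)
--------+------------
Legal   | 166825     
Sales   | 62407      
Support | 82785      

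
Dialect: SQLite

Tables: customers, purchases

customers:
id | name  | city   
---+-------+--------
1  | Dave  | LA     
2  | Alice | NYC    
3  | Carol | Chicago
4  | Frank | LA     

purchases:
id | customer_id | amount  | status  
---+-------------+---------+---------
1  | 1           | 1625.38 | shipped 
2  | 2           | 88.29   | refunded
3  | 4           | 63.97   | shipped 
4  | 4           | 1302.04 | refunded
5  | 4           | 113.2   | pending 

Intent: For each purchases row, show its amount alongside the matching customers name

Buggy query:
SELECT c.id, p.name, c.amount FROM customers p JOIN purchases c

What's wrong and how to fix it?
Bug: Missing join condition: each purchases row is matched to all customers rows instead of just its own

Fix: Specify the join condition linking the foreign key to the parent id

Corrected query:
SELECT c.id, p.name, c.amount FROM customers p JOIN purchases c ON c.customer_id = p.id

Result:
id | name  | amount 
---+-------+--------
1  | Dave  | 1625.38
2  | Alice | 88.29  
3  | Frank | 63.97  
4  | Frank | 1302.04
5  | Frank | 113.2  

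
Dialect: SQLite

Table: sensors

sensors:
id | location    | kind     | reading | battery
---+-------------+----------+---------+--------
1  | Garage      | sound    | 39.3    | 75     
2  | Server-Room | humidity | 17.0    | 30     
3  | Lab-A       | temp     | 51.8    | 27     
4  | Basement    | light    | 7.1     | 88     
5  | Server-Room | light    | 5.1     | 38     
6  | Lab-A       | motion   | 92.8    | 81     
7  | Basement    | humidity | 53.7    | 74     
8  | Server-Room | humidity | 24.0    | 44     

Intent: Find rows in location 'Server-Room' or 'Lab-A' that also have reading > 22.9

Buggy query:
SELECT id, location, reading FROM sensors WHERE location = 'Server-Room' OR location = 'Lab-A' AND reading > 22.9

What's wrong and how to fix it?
Bug: Without parentheses, AND is evaluated before OR, so the reading filter only applies to the 'Lab-A' branch

Fix: Add parentheses around the OR so the AND applies to both alternatives

Corrected query:
SELECT id, location, reading FROM sensors WHERE (location = 'Server-Room' OR location = 'Lab-A') AND reading > 22.9

Result:
id | location    | reading
---+-------------+--------
3  | Lab-A       | 51.8   
6  | Lab-A       | 92.8   
8  | Server-Room | 24     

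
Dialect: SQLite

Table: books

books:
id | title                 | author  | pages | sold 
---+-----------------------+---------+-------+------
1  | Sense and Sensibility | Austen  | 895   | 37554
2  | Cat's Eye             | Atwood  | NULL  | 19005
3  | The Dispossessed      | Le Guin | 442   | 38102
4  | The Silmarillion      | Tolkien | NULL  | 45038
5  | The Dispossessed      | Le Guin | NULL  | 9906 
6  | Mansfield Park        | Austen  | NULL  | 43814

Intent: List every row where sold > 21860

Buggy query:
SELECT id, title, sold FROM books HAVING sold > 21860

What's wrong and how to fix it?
Bug: HAVING filters the output of aggregation, but this query has no GROUP BY and no aggregate functions, so SQLite rejects it (HAVING clause on a non-aggregate query); the condition here is per row

Fix: Replace HAVING with WHERE since the condition applies to individual rows

Corrected query:
SELECT id, title, sold FROM books WHERE sold > 21860

Result:
id | title                 | sold 
---+-----------------------+------
1  | Sense and Sensibility | 37554
3  | The Dispossessed      | 38102
4  | The Silmarillion      | 45038
6  | Mansfield Park        | 43814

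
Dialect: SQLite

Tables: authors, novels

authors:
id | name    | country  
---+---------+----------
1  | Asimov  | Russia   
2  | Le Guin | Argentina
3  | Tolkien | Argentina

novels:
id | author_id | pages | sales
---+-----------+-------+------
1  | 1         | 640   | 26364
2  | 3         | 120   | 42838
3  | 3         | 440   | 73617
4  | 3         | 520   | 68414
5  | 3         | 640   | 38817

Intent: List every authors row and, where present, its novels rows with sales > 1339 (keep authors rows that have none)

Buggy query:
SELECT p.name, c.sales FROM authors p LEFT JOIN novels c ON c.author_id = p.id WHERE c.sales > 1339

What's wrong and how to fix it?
Bug: A WHERE condition on the right-hand table after LEFT JOIN drops unmatched parents

Fix: Move the right-table condition into the ON clause so unmatched parents are kept

Corrected query:
SELECT p.name, c.sales FROM authors p LEFT JOIN novels c ON c.author_id = p.id AND c.sales > 1339

Result:
name    | sales
--------+------
Asimov  | 26364
Le Guin | NULL 
Tolkien | 38817
Tolkien | 42838
Tolkien | 68414
Tolkien | 73617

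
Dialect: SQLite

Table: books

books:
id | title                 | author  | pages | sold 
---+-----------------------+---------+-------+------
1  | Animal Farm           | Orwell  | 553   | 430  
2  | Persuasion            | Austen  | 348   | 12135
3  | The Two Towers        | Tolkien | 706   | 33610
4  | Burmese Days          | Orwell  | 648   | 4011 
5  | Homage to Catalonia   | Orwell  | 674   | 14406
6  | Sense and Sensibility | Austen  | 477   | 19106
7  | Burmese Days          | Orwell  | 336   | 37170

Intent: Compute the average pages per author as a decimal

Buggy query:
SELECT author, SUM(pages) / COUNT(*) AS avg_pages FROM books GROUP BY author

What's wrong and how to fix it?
Bug: SUM(pages) and COUNT(*) are both integers; the division truncates the fractional part

Fix: Multiply by 1.0 (or CAST to REAL) to force floating-point division

Corrected query:
SELECT author, SUM(pages) * 1.0 / COUNT(*) AS avg_pages FROM books GROUP BY author

Result:
author  | avg_pages
--------+----------
Austen  | 412.5    
Orwell  | 552.75   
Tolkien | 706      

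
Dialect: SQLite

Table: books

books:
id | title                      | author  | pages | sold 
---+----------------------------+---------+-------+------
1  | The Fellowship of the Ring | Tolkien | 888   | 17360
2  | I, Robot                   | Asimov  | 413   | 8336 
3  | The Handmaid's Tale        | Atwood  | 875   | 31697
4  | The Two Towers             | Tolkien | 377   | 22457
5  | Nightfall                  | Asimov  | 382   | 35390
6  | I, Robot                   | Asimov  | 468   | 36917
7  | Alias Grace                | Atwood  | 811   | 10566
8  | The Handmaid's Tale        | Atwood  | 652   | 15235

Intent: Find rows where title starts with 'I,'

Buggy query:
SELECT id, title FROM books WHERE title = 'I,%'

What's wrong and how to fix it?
Bug: Wildcards only work with LIKE; '=' treats '%' as a literal character

Fix: Use LIKE for wildcard pattern matching

Corrected query:
SELECT id, title FROM books WHERE title LIKE 'I,%'

Result:
id | title   
---+---------
2  | I, Robot
6  | I, Robot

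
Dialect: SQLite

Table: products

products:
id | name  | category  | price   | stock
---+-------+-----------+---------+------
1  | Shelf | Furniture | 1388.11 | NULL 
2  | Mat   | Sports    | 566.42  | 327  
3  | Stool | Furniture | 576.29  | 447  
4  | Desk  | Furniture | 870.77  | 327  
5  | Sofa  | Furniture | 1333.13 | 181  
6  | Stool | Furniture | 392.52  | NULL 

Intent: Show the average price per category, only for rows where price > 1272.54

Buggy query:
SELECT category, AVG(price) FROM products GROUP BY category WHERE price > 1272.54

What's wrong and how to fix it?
Bug: WHERE cannot follow GROUP BY

Fix: Move the WHERE clause before GROUP BY

Corrected query:
SELECT category, AVG(price) FROM products WHERE price > 1272.54 GROUP BY category

Result:
category  | AVG(price)
----------+-----------
Furniture | 1360.62   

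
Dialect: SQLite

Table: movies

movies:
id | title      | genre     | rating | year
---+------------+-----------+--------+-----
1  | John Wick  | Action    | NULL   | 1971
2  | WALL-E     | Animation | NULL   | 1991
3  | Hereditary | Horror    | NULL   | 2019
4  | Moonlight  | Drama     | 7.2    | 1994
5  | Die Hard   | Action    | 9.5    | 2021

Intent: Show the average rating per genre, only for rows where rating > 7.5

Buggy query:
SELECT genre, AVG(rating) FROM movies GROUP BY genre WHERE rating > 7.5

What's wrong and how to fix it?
Bug: WHERE cannot follow GROUP BY

Fix: Move the WHERE clause before GROUP BY

Corrected query:
SELECT genre, AVG(rating) FROM movies WHERE rating > 7.5 GROUP BY genre

Result:
genre  | AVG(rating)
-------+------------
Action | 9.5        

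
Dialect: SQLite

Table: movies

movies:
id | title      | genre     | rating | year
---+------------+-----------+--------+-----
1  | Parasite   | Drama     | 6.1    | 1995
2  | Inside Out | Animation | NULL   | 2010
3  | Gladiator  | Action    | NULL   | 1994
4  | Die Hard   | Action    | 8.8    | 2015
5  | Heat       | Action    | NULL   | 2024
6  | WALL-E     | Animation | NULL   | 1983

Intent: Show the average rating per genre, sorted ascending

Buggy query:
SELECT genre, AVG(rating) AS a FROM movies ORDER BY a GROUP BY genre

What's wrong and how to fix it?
Bug: GROUP BY must precede ORDER BY

Fix: Reorder: SELECT … FROM … GROUP BY … ORDER BY …

Corrected query:
SELECT genre, AVG(rating) AS a FROM movies GROUP BY genre ORDER BY a

Result:
genre     | a   
----------+-----
Animation | NULL
Drama     | 6.1 
Action    | 8.8 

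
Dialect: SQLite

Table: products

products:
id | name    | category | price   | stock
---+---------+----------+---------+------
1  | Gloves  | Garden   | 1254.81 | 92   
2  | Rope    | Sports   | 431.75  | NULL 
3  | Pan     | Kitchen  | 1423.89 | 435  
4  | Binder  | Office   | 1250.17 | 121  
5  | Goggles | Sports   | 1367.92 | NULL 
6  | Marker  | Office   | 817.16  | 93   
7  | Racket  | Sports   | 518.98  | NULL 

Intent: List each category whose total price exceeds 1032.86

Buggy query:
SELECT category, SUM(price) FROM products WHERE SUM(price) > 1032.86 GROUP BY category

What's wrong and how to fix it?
Bug: SUM(price) is an aggregate, but WHERE filters rows before aggregation

Fix: Move the aggregate condition to a HAVING clause

Corrected query:
SELECT category, SUM(price) FROM products GROUP BY category HAVING SUM(price) > 1032.86

Result:
category | SUM(price)
---------+-----------
Garden   | 1254.81   
Kitchen  | 1423.89   
Office   | 2067.33   
Sports   | 2318.65   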